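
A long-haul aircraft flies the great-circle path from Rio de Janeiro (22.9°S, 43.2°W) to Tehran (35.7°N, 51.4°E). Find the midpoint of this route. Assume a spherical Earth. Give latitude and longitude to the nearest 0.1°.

Write both endpoints as unit vectors p₁, p₂ with components (cos φ cos λ, cos φ sin λ, sin φ).
The central angle between the endpoints is δ = arccos(p₁·p₂) ≈ 1.862 rad (106.7°).
Interpolate at f = 1/2 with slerp weights a = sin((1−f)δ)/sin δ ≈ 0.837, b = sin(fδ)/sin δ ≈ 0.837.
p = a·p₁ + b·p₂ ≈ (0.987, 0.003, 0.163); φ = arcsin(p_z) ≈ 9.37°, λ = atan2(p_y, p_x) ≈ 0.20°.

≈ 9.4°N, 0.2°E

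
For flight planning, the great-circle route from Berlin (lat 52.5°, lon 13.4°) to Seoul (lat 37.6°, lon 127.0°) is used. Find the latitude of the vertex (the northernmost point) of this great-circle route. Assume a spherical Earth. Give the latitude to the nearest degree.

≈ 62°

The great circle lies in the plane with unit normal n̂ = (p₁ × p₂)/|p₁ × p₂|.
Here n̂_z ≈ +0.462; the vertex latitude is φ_max = arccos|n̂_z| ≈ 62.5°.
Check via Clairaut: cos φ_max = |cos φ₁| · sin C = cos(52.5°)·sin(49.4°) ≈ 0.462, again giving ≈ 62.5°.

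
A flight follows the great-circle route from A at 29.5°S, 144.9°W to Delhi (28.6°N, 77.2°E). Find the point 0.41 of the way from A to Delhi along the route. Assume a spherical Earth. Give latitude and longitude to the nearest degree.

≈ 8°S, 157°E

Convert each endpoint to a unit vector on the sphere (x = cos φ cos λ, y = cos φ sin λ, z = sin φ).
The central angle between the endpoints is δ = arccos(p₁·p₂) ≈ 2.503 rad (143.4°).
Interpolate at f = 0.41 with slerp weights a = sin((1−f)δ)/sin δ ≈ 1.669, b = sin(fδ)/sin δ ≈ 1.434.
p = a·p₁ + b·p₂ ≈ (-0.910, 0.392, -0.136); φ = arcsin(p_z) ≈ -7.79°, λ = atan2(p_y, p_x) ≈ 156.67°.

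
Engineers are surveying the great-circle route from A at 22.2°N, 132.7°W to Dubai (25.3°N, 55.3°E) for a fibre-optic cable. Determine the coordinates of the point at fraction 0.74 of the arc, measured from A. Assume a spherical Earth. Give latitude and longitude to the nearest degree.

From cos δ = sin φ₁ sin φ₂ + cos φ₁ cos φ₂ cos Δλ, the central angle is δ ≈ 2.302 rad (131.9°).
Interpolate at f = 0.74 with slerp weights a = sin((1−f)δ)/sin δ ≈ 0.756, b = sin(fδ)/sin δ ≈ 1.331.
p = a·p₁ + b·p₂ ≈ (0.210, 0.475, 0.855); φ = arcsin(p_z) ≈ 58.73°, λ = atan2(p_y, p_x) ≈ 66.12°.

≈ 59°N, 66°E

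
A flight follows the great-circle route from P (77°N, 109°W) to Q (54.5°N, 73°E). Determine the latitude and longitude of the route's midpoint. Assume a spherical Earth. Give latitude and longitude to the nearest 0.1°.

≈ (78.7°N, 74.3°E)

From cos δ = sin φ₁ sin φ₂ + cos φ₁ cos φ₂ cos Δλ, the central angle is δ ≈ 0.846 rad (48.5°).
Interpolate at f = 1/2 with slerp weights a = sin((1−f)δ)/sin δ ≈ 0.548, b = sin(fδ)/sin δ ≈ 0.548.
p = a·p₁ + b·p₂ ≈ (0.053, 0.188, 0.981); φ = arcsin(p_z) ≈ 78.74°, λ = atan2(p_y, p_x) ≈ 74.26°.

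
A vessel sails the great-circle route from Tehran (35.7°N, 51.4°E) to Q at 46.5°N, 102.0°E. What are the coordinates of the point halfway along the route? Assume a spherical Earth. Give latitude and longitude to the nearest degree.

≈ 44°N, 74°E

Convert each endpoint to a unit vector on the sphere (x = cos φ cos λ, y = cos φ sin λ, z = sin φ).
The central angle between the endpoints is δ = arccos(p₁·p₂) ≈ 0.679 rad (38.9°).
Interpolate at f = 1/2 with slerp weights a = sin((1−f)δ)/sin δ ≈ 0.530, b = sin(fδ)/sin δ ≈ 0.530.
p = a·p₁ + b·p₂ ≈ (0.193, 0.694, 0.694); φ = arcsin(p_z) ≈ 43.96°, λ = atan2(p_y, p_x) ≈ 74.47°.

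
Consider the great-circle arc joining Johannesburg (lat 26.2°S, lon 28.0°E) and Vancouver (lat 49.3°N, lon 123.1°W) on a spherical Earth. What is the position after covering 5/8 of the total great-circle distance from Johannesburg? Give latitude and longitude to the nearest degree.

Write both endpoints as unit vectors p₁, p₂ with components (cos φ cos λ, cos φ sin λ, sin φ).
The central angle between the endpoints is δ = arccos(p₁·p₂) ≈ 2.581 rad (147.9°).
Interpolate at f = 5/8 with slerp weights a = sin((1−f)δ)/sin δ ≈ 1.549, b = sin(fδ)/sin δ ≈ 1.879.
p = a·p₁ + b·p₂ ≈ (0.558, -0.374, 0.741); φ = arcsin(p_z) ≈ 47.79°, λ = atan2(p_y, p_x) ≈ -33.82°.

≈ lat 48°N, lon 34°W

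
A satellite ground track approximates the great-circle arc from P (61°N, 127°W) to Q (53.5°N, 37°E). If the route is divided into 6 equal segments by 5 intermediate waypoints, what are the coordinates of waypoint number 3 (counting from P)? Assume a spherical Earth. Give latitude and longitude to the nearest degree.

≈ (84°N, 9°W)

Write both endpoints as unit vectors p₁, p₂ with components (cos φ cos λ, cos φ sin λ, sin φ).
The central angle between the endpoints is δ = arccos(p₁·p₂) ≈ 1.131 rad (64.8°).
Interpolate at f = 3/6 with slerp weights a = sin((1−f)δ)/sin δ ≈ 0.592, b = sin(fδ)/sin δ ≈ 0.592.
p = a·p₁ + b·p₂ ≈ (0.109, -0.017, 0.994); φ = arcsin(p_z) ≈ 83.69°, λ = atan2(p_y, p_x) ≈ -9.06°.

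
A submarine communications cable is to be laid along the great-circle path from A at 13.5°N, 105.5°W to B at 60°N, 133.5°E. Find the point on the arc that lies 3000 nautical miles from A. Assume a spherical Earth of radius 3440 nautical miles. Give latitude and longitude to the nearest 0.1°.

≈ 55.4°N, 140.8°W

Convert each endpoint to a unit vector on the sphere (x = cos φ cos λ, y = cos φ sin λ, z = sin φ).
The central angle between the endpoints is δ = arccos(p₁·p₂) ≈ 1.619 rad (92.8°). The total great-circle distance is δ·R ≈ 1.619 × 3440 ≈ 5570 nmi, so the target fraction is f = 3000/5570 ≈ 0.539.
Interpolate at f ≈ 0.539 with slerp weights a = sin((1−f)δ)/sin δ ≈ 0.680, b = sin(fδ)/sin δ ≈ 0.767.
p = a·p₁ + b·p₂ ≈ (-0.441, -0.359, 0.823); φ = arcsin(p_z) ≈ 55.35°, λ = atan2(p_y, p_x) ≈ -140.80°.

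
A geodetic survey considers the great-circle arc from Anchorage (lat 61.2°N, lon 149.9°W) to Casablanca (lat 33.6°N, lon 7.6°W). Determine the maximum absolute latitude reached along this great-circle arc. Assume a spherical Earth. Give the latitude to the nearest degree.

≈ 76°N

The great circle lies in the plane with unit normal n̂ = (p₁ × p₂)/|p₁ × p₂|.
Here n̂_z ≈ +0.249; the vertex latitude is φ_max = arccos|n̂_z| ≈ 75.6°.
Check via Clairaut: cos φ_max = |cos φ₁| · sin C = cos(61.2°)·sin(31.1°) ≈ 0.249, again giving ≈ 75.6°.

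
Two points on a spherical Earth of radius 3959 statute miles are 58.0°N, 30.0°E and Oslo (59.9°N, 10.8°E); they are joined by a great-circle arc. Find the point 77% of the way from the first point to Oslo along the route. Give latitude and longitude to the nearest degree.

≈ 60°N, 15°E

Write both endpoints as unit vectors p₁, p₂ with components (cos φ cos λ, cos φ sin λ, sin φ).
The central angle between the endpoints is δ = arccos(p₁·p₂) ≈ 0.175 rad (10.0°).
Interpolate at f = 0.77 with slerp weights a = sin((1−f)δ)/sin δ ≈ 0.231, b = sin(fδ)/sin δ ≈ 0.772.
p = a·p₁ + b·p₂ ≈ (0.486, 0.134, 0.864); φ = arcsin(p_z) ≈ 59.72°, λ = atan2(p_y, p_x) ≈ 15.38°.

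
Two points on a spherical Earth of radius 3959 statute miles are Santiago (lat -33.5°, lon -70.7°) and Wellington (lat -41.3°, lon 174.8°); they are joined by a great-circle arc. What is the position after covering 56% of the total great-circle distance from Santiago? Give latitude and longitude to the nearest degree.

≈ lat -55°, lon -132°

Convert each endpoint to a unit vector on the sphere (x = cos φ cos λ, y = cos φ sin λ, z = sin φ).
The central angle between the endpoints is δ = arccos(p₁·p₂) ≈ 1.466 rad (84.0°).
Interpolate at f = 0.56 with slerp weights a = sin((1−f)δ)/sin δ ≈ 0.605, b = sin(fδ)/sin δ ≈ 0.736.
p = a·p₁ + b·p₂ ≈ (-0.384, -0.426, -0.819); φ = arcsin(p_z) ≈ -55.02°, λ = atan2(p_y, p_x) ≈ -132.05°.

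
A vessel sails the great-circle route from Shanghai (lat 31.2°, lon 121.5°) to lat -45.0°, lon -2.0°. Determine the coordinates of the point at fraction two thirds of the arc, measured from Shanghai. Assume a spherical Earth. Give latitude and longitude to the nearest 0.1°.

Convert each endpoint to a unit vector on the sphere (x = cos φ cos λ, y = cos φ sin λ, z = sin φ).
The central angle between the endpoints is δ = arccos(p₁·p₂) ≈ 2.346 rad (134.4°).
Interpolate at f = 2/3 with slerp weights a = sin((1−f)δ)/sin δ ≈ 0.987, b = sin(fδ)/sin δ ≈ 1.401.
p = a·p₁ + b·p₂ ≈ (0.549, 0.685, -0.479); φ = arcsin(p_z) ≈ -28.62°, λ = atan2(p_y, p_x) ≈ 51.33°.

≈ lat -28.6°, lon 51.3°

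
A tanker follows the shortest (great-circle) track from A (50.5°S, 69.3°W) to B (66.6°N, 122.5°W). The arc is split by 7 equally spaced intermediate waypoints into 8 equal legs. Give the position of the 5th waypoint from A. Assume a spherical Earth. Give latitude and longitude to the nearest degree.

≈ (24°N, 93°W)

Write both endpoints as unit vectors p₁, p₂ with components (cos φ cos λ, cos φ sin λ, sin φ).
The central angle between the endpoints is δ = arccos(p₁·p₂) ≈ 2.161 rad (123.8°).
Interpolate at f = 5/8 with slerp weights a = sin((1−f)δ)/sin δ ≈ 0.872, b = sin(fδ)/sin δ ≈ 1.175.
p = a·p₁ + b·p₂ ≈ (-0.055, -0.913, 0.405); φ = arcsin(p_z) ≈ 23.90°, λ = atan2(p_y, p_x) ≈ -93.42°.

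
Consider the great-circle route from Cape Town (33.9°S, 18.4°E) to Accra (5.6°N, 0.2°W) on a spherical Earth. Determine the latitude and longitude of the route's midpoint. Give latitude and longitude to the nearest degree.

≈ 14°S, 8°E

Write both endpoints as unit vectors p₁, p₂ with components (cos φ cos λ, cos φ sin λ, sin φ).
The central angle between the endpoints is δ = arccos(p₁·p₂) ≈ 0.755 rad (43.2°).
Interpolate at f = 1/2 with slerp weights a = sin((1−f)δ)/sin δ ≈ 0.538, b = sin(fδ)/sin δ ≈ 0.538.
p = a·p₁ + b·p₂ ≈ (0.959, 0.139, -0.247); φ = arcsin(p_z) ≈ -14.33°, λ = atan2(p_y, p_x) ≈ 8.25°.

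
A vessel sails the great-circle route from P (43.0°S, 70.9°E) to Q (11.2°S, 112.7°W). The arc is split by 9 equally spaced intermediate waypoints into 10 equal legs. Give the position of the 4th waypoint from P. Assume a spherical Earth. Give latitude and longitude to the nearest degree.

Write both endpoints as unit vectors p₁, p₂ with components (cos φ cos λ, cos φ sin λ, sin φ).
The central angle between the endpoints is δ = arccos(p₁·p₂) ≈ 2.194 rad (125.7°).
Interpolate at f = 4/10 with slerp weights a = sin((1−f)δ)/sin δ ≈ 1.192, b = sin(fδ)/sin δ ≈ 0.947.
p = a·p₁ + b·p₂ ≈ (-0.073, -0.034, -0.997); φ = arcsin(p_z) ≈ -85.37°, λ = atan2(p_y, p_x) ≈ -155.42°.

≈ (85°S, 155°W)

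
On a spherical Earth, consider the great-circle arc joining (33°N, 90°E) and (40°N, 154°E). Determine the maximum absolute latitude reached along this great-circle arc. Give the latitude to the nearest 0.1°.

The great circle lies in the plane with unit normal n̂ = (p₁ × p₂)/|p₁ × p₂|.
Here n̂_z ≈ +0.745; the vertex latitude is φ_max = arccos|n̂_z| ≈ 41.8°.

≈ 41.8°N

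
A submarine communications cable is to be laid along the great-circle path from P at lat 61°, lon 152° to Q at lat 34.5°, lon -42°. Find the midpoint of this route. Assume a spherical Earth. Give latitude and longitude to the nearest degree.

The haversine formula gives a central angle δ ≈ 1.463 rad (83.8°) between the endpoints.
Interpolate at f = 1/2 with slerp weights a = sin((1−f)δ)/sin δ ≈ 0.672, b = sin(fδ)/sin δ ≈ 0.672.
p = a·p₁ + b·p₂ ≈ (0.124, -0.218, 0.968); φ = arcsin(p_z) ≈ 75.50°, λ = atan2(p_y, p_x) ≈ -60.34°.

≈ lat 76°, lon -60°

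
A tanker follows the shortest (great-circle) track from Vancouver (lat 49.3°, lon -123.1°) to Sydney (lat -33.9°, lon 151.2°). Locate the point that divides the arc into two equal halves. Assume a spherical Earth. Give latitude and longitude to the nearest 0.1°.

≈ lat 10.4°, lon -172.3°

Convert each endpoint to a unit vector on the sphere (x = cos φ cos λ, y = cos φ sin λ, z = sin φ).
The central angle between the endpoints is δ = arccos(p₁·p₂) ≈ 1.963 rad (112.5°).
Interpolate at f = 1/2 with slerp weights a = sin((1−f)δ)/sin δ ≈ 0.900, b = sin(fδ)/sin δ ≈ 0.900.
p = a·p₁ + b·p₂ ≈ (-0.975, -0.132, 0.180); φ = arcsin(p_z) ≈ 10.39°, λ = atan2(p_y, p_x) ≈ -172.30°.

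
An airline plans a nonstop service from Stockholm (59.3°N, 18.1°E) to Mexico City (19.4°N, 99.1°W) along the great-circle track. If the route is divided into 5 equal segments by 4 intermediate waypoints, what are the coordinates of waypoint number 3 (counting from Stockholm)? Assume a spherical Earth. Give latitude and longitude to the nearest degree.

≈ 49°N, 76°W

Write both endpoints as unit vectors p₁, p₂ with components (cos φ cos λ, cos φ sin λ, sin φ).
The central angle between the endpoints is δ = arccos(p₁·p₂) ≈ 1.505 rad (86.2°).
Interpolate at f = 3/5 with slerp weights a = sin((1−f)δ)/sin δ ≈ 0.568, b = sin(fδ)/sin δ ≈ 0.787.
p = a·p₁ + b·p₂ ≈ (0.158, -0.643, 0.749); φ = arcsin(p_z) ≈ 48.54°, λ = atan2(p_y, p_x) ≈ -76.19°.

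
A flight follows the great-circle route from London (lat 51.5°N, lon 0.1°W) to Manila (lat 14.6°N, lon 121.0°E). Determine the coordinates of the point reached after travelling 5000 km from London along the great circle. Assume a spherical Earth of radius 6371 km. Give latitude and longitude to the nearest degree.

Convert each endpoint to a unit vector on the sphere (x = cos φ cos λ, y = cos φ sin λ, z = sin φ).
The central angle between the endpoints is δ = arccos(p₁·p₂) ≈ 1.685 rad (96.5°). The total great-circle distance is δ·R ≈ 1.685 × 6371 ≈ 10735 km, so the target fraction is f = 5000/10735 ≈ 0.466.
Interpolate at f ≈ 0.466 with slerp weights a = sin((1−f)δ)/sin δ ≈ 0.789, b = sin(fδ)/sin δ ≈ 0.711.
p = a·p₁ + b·p₂ ≈ (0.136, 0.589, 0.796); φ = arcsin(p_z) ≈ 52.79°, λ = atan2(p_y, p_x) ≈ 76.97°.

≈ lat 53°N, lon 77°E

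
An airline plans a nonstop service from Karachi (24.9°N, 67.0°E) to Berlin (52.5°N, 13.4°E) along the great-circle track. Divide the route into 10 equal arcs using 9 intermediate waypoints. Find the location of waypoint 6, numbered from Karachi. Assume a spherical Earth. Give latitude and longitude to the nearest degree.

Convert each endpoint to a unit vector on the sphere (x = cos φ cos λ, y = cos φ sin λ, z = sin φ).
The central angle between the endpoints is δ = arccos(p₁·p₂) ≈ 0.848 rad (48.6°).
Interpolate at f = 6/10 with slerp weights a = sin((1−f)δ)/sin δ ≈ 0.444, b = sin(fδ)/sin δ ≈ 0.650.
p = a·p₁ + b·p₂ ≈ (0.542, 0.462, 0.702); φ = arcsin(p_z) ≈ 44.59°, λ = atan2(p_y, p_x) ≈ 40.45°.

≈ (45°N, 40°E)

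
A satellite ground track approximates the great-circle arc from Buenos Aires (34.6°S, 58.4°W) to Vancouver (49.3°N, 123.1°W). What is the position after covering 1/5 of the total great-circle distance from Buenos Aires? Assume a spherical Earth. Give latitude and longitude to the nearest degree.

≈ 18°S, 71°W

Write both endpoints as unit vectors p₁, p₂ with components (cos φ cos λ, cos φ sin λ, sin φ).
The central angle between the endpoints is δ = arccos(p₁·p₂) ≈ 1.773 rad (101.6°).
Interpolate at f = 1/5 with slerp weights a = sin((1−f)δ)/sin δ ≈ 1.009, b = sin(fδ)/sin δ ≈ 0.355.
p = a·p₁ + b·p₂ ≈ (0.309, -0.901, -0.304); φ = arcsin(p_z) ≈ -17.71°, λ = atan2(p_y, p_x) ≈ -71.07°.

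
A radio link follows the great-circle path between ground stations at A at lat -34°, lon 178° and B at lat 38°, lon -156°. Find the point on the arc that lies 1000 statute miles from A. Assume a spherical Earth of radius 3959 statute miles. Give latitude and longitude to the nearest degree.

≈ lat -20°, lon -177°

From cos δ = sin φ₁ sin φ₂ + cos φ₁ cos φ₂ cos Δλ, the central angle is δ ≈ 1.325 rad (75.9°). The total great-circle distance is δ·R ≈ 1.325 × 3959 ≈ 5247 mi, so the target fraction is f = 1000/5247 ≈ 0.191.
Interpolate at f ≈ 0.191 with slerp weights a = sin((1−f)δ)/sin δ ≈ 0.906, b = sin(fδ)/sin δ ≈ 0.258.
p = a·p₁ + b·p₂ ≈ (-0.936, -0.056, -0.348); φ = arcsin(p_z) ≈ -20.36°, λ = atan2(p_y, p_x) ≈ -176.55°.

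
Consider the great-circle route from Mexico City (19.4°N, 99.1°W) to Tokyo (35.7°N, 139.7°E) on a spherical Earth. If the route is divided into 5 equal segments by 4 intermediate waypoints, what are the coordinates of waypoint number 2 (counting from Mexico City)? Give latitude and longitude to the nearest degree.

≈ 43°N, 139°W

Write both endpoints as unit vectors p₁, p₂ with components (cos φ cos λ, cos φ sin λ, sin φ).
The central angle between the endpoints is δ = arccos(p₁·p₂) ≈ 1.775 rad (101.7°).
Interpolate at f = 2/5 with slerp weights a = sin((1−f)δ)/sin δ ≈ 0.893, b = sin(fδ)/sin δ ≈ 0.666.
p = a·p₁ + b·p₂ ≈ (-0.546, -0.482, 0.685); φ = arcsin(p_z) ≈ 43.26°, λ = atan2(p_y, p_x) ≈ -138.52°.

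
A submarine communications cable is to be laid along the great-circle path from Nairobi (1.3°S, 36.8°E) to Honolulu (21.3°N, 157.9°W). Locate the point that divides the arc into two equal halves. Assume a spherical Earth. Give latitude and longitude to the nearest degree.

Write both endpoints as unit vectors p₁, p₂ with components (cos φ cos λ, cos φ sin λ, sin φ).
The central angle between the endpoints is δ = arccos(p₁·p₂) ≈ 2.712 rad (155.4°).
Interpolate at f = 1/2 with slerp weights a = sin((1−f)δ)/sin δ ≈ 2.347, b = sin(fδ)/sin δ ≈ 2.347.
p = a·p₁ + b·p₂ ≈ (-0.147, 0.583, 0.799); φ = arcsin(p_z) ≈ 53.05°, λ = atan2(p_y, p_x) ≈ 104.17°.

≈ 53°N, 104°E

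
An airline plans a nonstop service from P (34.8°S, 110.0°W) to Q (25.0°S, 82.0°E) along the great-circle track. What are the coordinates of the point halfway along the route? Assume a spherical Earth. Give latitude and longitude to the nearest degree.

≈ (79°S, 141°E)

From cos δ = sin φ₁ sin φ₂ + cos φ₁ cos φ₂ cos Δλ, the central angle is δ ≈ 2.079 rad (119.1°).
Interpolate at f = 1/2 with slerp weights a = sin((1−f)δ)/sin δ ≈ 0.987, b = sin(fδ)/sin δ ≈ 0.987.
p = a·p₁ + b·p₂ ≈ (-0.153, 0.124, -0.980); φ = arcsin(p_z) ≈ -78.65°, λ = atan2(p_y, p_x) ≈ 140.87°.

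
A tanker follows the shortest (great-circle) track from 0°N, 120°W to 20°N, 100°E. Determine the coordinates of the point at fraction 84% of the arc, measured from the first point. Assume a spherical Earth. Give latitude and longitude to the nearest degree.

Convert each endpoint to a unit vector on the sphere (x = cos φ cos λ, y = cos φ sin λ, z = sin φ).
The central angle between the endpoints is δ = arccos(p₁·p₂) ≈ 2.374 rad (136.0°).
Interpolate at f = 0.84 with slerp weights a = sin((1−f)δ)/sin δ ≈ 0.534, b = sin(fδ)/sin δ ≈ 1.313.
p = a·p₁ + b·p₂ ≈ (-0.481, 0.753, 0.449); φ = arcsin(p_z) ≈ 26.69°, λ = atan2(p_y, p_x) ≈ 122.60°.

≈ 27°N, 123°E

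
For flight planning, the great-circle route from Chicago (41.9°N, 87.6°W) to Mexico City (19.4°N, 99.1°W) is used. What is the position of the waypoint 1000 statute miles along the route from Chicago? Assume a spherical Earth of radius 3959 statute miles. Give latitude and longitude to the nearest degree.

From cos δ = sin φ₁ sin φ₂ + cos φ₁ cos φ₂ cos Δλ, the central angle is δ ≈ 0.428 rad (24.5°). The total great-circle distance is δ·R ≈ 0.428 × 3959 ≈ 1695 mi, so the target fraction is f = 1000/1695 ≈ 0.590.
Interpolate at f ≈ 0.590 with slerp weights a = sin((1−f)δ)/sin δ ≈ 0.421, b = sin(fδ)/sin δ ≈ 0.602.
p = a·p₁ + b·p₂ ≈ (-0.077, -0.873, 0.481); φ = arcsin(p_z) ≈ 28.74°, λ = atan2(p_y, p_x) ≈ -95.02°.

≈ (29°N, 95°W)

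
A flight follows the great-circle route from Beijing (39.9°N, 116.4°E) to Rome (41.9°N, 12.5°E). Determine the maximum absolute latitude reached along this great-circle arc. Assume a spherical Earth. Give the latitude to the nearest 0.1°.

≈ 54.6°N

The great circle lies in the plane with unit normal n̂ = (p₁ × p₂)/|p₁ × p₂|.
Here n̂_z ≈ -0.579; the vertex latitude is φ_max = arccos|n̂_z| ≈ 54.6°.
Check via Clairaut: cos φ_max = |cos φ₁| · sin C = cos(39.9°)·sin(49.0°) ≈ 0.579, again giving ≈ 54.6°.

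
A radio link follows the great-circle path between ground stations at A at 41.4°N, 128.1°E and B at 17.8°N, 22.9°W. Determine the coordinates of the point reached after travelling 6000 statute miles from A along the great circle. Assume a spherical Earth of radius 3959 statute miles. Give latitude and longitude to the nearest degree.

≈ 43°N, 8°W

Write both endpoints as unit vectors p₁, p₂ with components (cos φ cos λ, cos φ sin λ, sin φ).
The central angle between the endpoints is δ = arccos(p₁·p₂) ≈ 2.007 rad (115.0°). The total great-circle distance is δ·R ≈ 2.007 × 3959 ≈ 7946 mi, so the target fraction is f = 6000/7946 ≈ 0.755.
Interpolate at f ≈ 0.755 with slerp weights a = sin((1−f)δ)/sin δ ≈ 0.521, b = sin(fδ)/sin δ ≈ 1.102.
p = a·p₁ + b·p₂ ≈ (0.725, -0.101, 0.681); φ = arcsin(p_z) ≈ 42.93°, λ = atan2(p_y, p_x) ≈ -7.91°.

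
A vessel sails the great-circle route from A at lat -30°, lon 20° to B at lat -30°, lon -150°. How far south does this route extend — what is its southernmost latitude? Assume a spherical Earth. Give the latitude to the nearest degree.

≈ -81°

The great circle lies in the plane with unit normal n̂ = (p₁ × p₂)/|p₁ × p₂|.
Here n̂_z ≈ -0.149; the vertex latitude is φ_max = arccos|n̂_z| ≈ 81.4°.
Check via Clairaut: cos φ_max = |cos φ₁| · sin C = cos(30.0°)·sin(170.1°) ≈ 0.149, again giving ≈ 81.4°.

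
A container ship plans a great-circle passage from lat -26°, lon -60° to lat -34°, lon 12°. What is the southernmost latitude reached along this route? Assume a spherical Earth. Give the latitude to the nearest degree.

The great circle lies in the plane with unit normal n̂ = (p₁ × p₂)/|p₁ × p₂|.
Here n̂_z ≈ +0.806; the vertex latitude is φ_max = arccos|n̂_z| ≈ 36.3°.
Check via Clairaut: cos φ_max = |cos φ₁| · sin C = cos(26.0°)·sin(116.3°) ≈ 0.806, again giving ≈ 36.3°.

≈ -36°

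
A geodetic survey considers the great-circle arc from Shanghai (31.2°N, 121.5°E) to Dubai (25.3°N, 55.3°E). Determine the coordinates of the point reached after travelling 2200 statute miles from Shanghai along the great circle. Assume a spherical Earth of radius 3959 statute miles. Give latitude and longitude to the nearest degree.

≈ (32°N, 84°E)

The haversine formula gives a central angle δ ≈ 1.008 rad (57.8°) between the endpoints. The total great-circle distance is δ·R ≈ 1.008 × 3959 ≈ 3991 mi, so the target fraction is f = 2200/3991 ≈ 0.551.
Interpolate at f ≈ 0.551 with slerp weights a = sin((1−f)δ)/sin δ ≈ 0.517, b = sin(fδ)/sin δ ≈ 0.624.
p = a·p₁ + b·p₂ ≈ (0.090, 0.841, 0.534); φ = arcsin(p_z) ≈ 32.29°, λ = atan2(p_y, p_x) ≈ 83.89°.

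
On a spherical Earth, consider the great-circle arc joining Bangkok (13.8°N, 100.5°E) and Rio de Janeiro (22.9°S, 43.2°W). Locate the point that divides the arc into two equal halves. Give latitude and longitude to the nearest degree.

Write both endpoints as unit vectors p₁, p₂ with components (cos φ cos λ, cos φ sin λ, sin φ).
The central angle between the endpoints is δ = arccos(p₁·p₂) ≈ 2.521 rad (144.5°).
Interpolate at f = 1/2 with slerp weights a = sin((1−f)δ)/sin δ ≈ 1.639, b = sin(fδ)/sin δ ≈ 1.639.
p = a·p₁ + b·p₂ ≈ (0.810, 0.531, -0.247); φ = arcsin(p_z) ≈ -14.29°, λ = atan2(p_y, p_x) ≈ 33.25°.

≈ 14°S, 33°E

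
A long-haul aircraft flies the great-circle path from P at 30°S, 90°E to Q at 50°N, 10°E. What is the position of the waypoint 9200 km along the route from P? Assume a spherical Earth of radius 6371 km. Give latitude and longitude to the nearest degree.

Write both endpoints as unit vectors p₁, p₂ with components (cos φ cos λ, cos φ sin λ, sin φ).
The central angle between the endpoints is δ = arccos(p₁·p₂) ≈ 1.861 rad (106.6°). The total great-circle distance is δ·R ≈ 1.861 × 6371 ≈ 11858 km, so the target fraction is f = 9200/11858 ≈ 0.776.
Interpolate at f ≈ 0.776 with slerp weights a = sin((1−f)δ)/sin δ ≈ 0.423, b = sin(fδ)/sin δ ≈ 1.035.
p = a·p₁ + b·p₂ ≈ (0.655, 0.482, 0.582); φ = arcsin(p_z) ≈ 35.57°, λ = atan2(p_y, p_x) ≈ 36.32°.

≈ 36°N, 36°E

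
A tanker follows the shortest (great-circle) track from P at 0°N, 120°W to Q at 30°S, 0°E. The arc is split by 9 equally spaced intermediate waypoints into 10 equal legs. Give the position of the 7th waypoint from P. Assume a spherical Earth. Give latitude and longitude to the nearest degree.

≈ 33°S, 41°W

Write both endpoints as unit vectors p₁, p₂ with components (cos φ cos λ, cos φ sin λ, sin φ).
The central angle between the endpoints is δ = arccos(p₁·p₂) ≈ 2.019 rad (115.7°).
Interpolate at f = 7/10 with slerp weights a = sin((1−f)δ)/sin δ ≈ 0.632, b = sin(fδ)/sin δ ≈ 1.096.
p = a·p₁ + b·p₂ ≈ (0.633, -0.547, -0.548); φ = arcsin(p_z) ≈ -33.22°, λ = atan2(p_y, p_x) ≈ -40.82°.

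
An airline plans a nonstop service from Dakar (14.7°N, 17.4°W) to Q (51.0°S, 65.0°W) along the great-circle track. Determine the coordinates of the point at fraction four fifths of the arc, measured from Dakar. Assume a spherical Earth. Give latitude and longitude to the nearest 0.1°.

Convert each endpoint to a unit vector on the sphere (x = cos φ cos λ, y = cos φ sin λ, z = sin φ).
The central angle between the endpoints is δ = arccos(p₁·p₂) ≈ 1.356 rad (77.7°).
Interpolate at f = 4/5 with slerp weights a = sin((1−f)δ)/sin δ ≈ 0.274, b = sin(fδ)/sin δ ≈ 0.905.
p = a·p₁ + b·p₂ ≈ (0.494, -0.595, -0.634); φ = arcsin(p_z) ≈ -39.33°, λ = atan2(p_y, p_x) ≈ -50.33°.

≈ (39.3°S, 50.3°W)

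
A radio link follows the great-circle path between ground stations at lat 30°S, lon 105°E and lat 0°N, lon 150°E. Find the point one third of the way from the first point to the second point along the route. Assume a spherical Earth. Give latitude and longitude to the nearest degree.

≈ lat 21°S, lon 122°E

Convert each endpoint to a unit vector on the sphere (x = cos φ cos λ, y = cos φ sin λ, z = sin φ).
The central angle between the endpoints is δ = arccos(p₁·p₂) ≈ 0.912 rad (52.2°).
Interpolate at f = 1/3 with slerp weights a = sin((1−f)δ)/sin δ ≈ 0.722, b = sin(fδ)/sin δ ≈ 0.379.
p = a·p₁ + b·p₂ ≈ (-0.490, 0.794, -0.361); φ = arcsin(p_z) ≈ -21.17°, λ = atan2(p_y, p_x) ≈ 121.68°.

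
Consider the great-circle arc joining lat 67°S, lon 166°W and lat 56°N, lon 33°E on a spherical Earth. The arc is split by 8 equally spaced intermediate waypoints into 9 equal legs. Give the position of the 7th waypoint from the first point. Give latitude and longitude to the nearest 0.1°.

Write both endpoints as unit vectors p₁, p₂ with components (cos φ cos λ, cos φ sin λ, sin φ).
The central angle between the endpoints is δ = arccos(p₁·p₂) ≈ 2.895 rad (165.9°).
Interpolate at f = 7/9 with slerp weights a = sin((1−f)δ)/sin δ ≈ 2.456, b = sin(fδ)/sin δ ≈ 3.182.
p = a·p₁ + b·p₂ ≈ (0.561, 0.737, 0.377); φ = arcsin(p_z) ≈ 22.15°, λ = atan2(p_y, p_x) ≈ 52.72°.

≈ lat 22.1°N, lon 52.7°E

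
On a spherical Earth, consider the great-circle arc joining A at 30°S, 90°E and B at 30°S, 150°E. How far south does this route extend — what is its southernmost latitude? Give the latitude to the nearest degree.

≈ 34°S

The great circle lies in the plane with unit normal n̂ = (p₁ × p₂)/|p₁ × p₂|.
Here n̂_z ≈ +0.832; the vertex latitude is φ_max = arccos|n̂_z| ≈ 33.7°.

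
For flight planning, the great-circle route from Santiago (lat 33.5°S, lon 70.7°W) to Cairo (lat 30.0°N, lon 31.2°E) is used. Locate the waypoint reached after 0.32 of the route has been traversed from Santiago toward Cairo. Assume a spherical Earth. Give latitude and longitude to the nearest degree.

Convert each endpoint to a unit vector on the sphere (x = cos φ cos λ, y = cos φ sin λ, z = sin φ).
The central angle between the endpoints is δ = arccos(p₁·p₂) ≈ 2.010 rad (115.1°).
Interpolate at f = 0.32 with slerp weights a = sin((1−f)δ)/sin δ ≈ 1.082, b = sin(fδ)/sin δ ≈ 0.662.
p = a·p₁ + b·p₂ ≈ (0.789, -0.554, -0.266); φ = arcsin(p_z) ≈ -15.42°, λ = atan2(p_y, p_x) ≈ -35.09°.

≈ lat 15°S, lon 35°W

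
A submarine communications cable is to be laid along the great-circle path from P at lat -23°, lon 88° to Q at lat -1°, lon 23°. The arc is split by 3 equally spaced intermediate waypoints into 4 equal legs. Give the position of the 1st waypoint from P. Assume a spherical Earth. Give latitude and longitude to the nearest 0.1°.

The haversine formula gives a central angle δ ≈ 1.164 rad (66.7°) between the endpoints.
Interpolate at f = 1/4 with slerp weights a = sin((1−f)δ)/sin δ ≈ 0.834, b = sin(fδ)/sin δ ≈ 0.312.
p = a·p₁ + b·p₂ ≈ (0.314, 0.890, -0.331); φ = arcsin(p_z) ≈ -19.36°, λ = atan2(p_y, p_x) ≈ 70.54°.

≈ lat -19.4°, lon 70.5°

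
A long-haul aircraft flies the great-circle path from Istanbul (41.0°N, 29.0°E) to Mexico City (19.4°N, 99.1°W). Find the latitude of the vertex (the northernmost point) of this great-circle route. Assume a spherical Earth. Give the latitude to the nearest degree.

The great circle lies in the plane with unit normal n̂ = (p₁ × p₂)/|p₁ × p₂|.
Here n̂_z ≈ -0.574; the vertex latitude is φ_max = arccos|n̂_z| ≈ 54.9°.
Check via Clairaut: cos φ_max = |cos φ₁| · sin C = cos(41.0°)·sin(49.6°) ≈ 0.574, again giving ≈ 54.9°.

≈ 55°N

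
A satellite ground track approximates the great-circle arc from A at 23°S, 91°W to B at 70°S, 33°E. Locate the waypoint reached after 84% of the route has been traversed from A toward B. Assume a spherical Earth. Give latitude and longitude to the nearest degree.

Write both endpoints as unit vectors p₁, p₂ with components (cos φ cos λ, cos φ sin λ, sin φ).
The central angle between the endpoints is δ = arccos(p₁·p₂) ≈ 1.378 rad (79.0°).
Interpolate at f = 0.84 with slerp weights a = sin((1−f)δ)/sin δ ≈ 0.223, b = sin(fδ)/sin δ ≈ 0.933.
p = a·p₁ + b·p₂ ≈ (0.264, -0.031, -0.964); φ = arcsin(p_z) ≈ -74.58°, λ = atan2(p_y, p_x) ≈ -6.76°.

≈ 75°S, 7°W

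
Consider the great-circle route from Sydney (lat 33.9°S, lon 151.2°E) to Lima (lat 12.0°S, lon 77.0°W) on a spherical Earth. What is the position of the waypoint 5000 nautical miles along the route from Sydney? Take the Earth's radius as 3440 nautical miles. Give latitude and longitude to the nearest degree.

The haversine formula gives a central angle δ ≈ 2.010 rad (115.2°) between the endpoints. The total great-circle distance is δ·R ≈ 2.010 × 3440 ≈ 6914 nmi, so the target fraction is f = 5000/6914 ≈ 0.723.
Interpolate at f ≈ 0.723 with slerp weights a = sin((1−f)δ)/sin δ ≈ 0.584, b = sin(fδ)/sin δ ≈ 1.097.
p = a·p₁ + b·p₂ ≈ (-0.183, -0.812, -0.554); φ = arcsin(p_z) ≈ -33.62°, λ = atan2(p_y, p_x) ≈ -102.70°.

≈ lat 34°S, lon 103°W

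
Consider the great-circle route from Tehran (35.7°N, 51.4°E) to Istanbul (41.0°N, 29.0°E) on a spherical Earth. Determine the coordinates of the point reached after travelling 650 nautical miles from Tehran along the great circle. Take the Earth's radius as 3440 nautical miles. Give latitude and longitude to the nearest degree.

Write both endpoints as unit vectors p₁, p₂ with components (cos φ cos λ, cos φ sin λ, sin φ).
The central angle between the endpoints is δ = arccos(p₁·p₂) ≈ 0.319 rad (18.3°). The total great-circle distance is δ·R ≈ 0.319 × 3440 ≈ 1098 nmi, so the target fraction is f = 650/1098 ≈ 0.592.
Interpolate at f ≈ 0.592 with slerp weights a = sin((1−f)δ)/sin δ ≈ 0.414, b = sin(fδ)/sin δ ≈ 0.599.
p = a·p₁ + b·p₂ ≈ (0.605, 0.482, 0.634); φ = arcsin(p_z) ≈ 39.36°, λ = atan2(p_y, p_x) ≈ 38.54°.

≈ 39°N, 39°E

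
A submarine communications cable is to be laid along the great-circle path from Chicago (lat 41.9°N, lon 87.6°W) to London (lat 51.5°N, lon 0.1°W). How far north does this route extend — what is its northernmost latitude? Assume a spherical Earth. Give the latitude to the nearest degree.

≈ 57°N

The great circle lies in the plane with unit normal n̂ = (p₁ × p₂)/|p₁ × p₂|.
Here n̂_z ≈ +0.551; the vertex latitude is φ_max = arccos|n̂_z| ≈ 56.6°.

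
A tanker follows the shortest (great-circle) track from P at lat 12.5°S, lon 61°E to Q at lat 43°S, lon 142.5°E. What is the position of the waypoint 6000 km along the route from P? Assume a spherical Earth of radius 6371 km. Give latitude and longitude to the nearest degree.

The haversine formula gives a central angle δ ≈ 1.315 rad (75.3°) between the endpoints. The total great-circle distance is δ·R ≈ 1.315 × 6371 ≈ 8377 km, so the target fraction is f = 6000/8377 ≈ 0.716.
Interpolate at f ≈ 0.716 with slerp weights a = sin((1−f)δ)/sin δ ≈ 0.377, b = sin(fδ)/sin δ ≈ 0.836.
p = a·p₁ + b·p₂ ≈ (-0.307, 0.694, -0.652); φ = arcsin(p_z) ≈ -40.66°, λ = atan2(p_y, p_x) ≈ 113.84°.

≈ lat 41°S, lon 114°E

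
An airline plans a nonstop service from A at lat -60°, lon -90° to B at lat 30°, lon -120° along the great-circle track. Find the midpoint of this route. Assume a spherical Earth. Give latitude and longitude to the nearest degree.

Convert each endpoint to a unit vector on the sphere (x = cos φ cos λ, y = cos φ sin λ, z = sin φ).
The central angle between the endpoints is δ = arccos(p₁·p₂) ≈ 1.629 rad (93.3°).
Interpolate at f = 1/2 with slerp weights a = sin((1−f)δ)/sin δ ≈ 0.729, b = sin(fδ)/sin δ ≈ 0.729.
p = a·p₁ + b·p₂ ≈ (-0.315, -0.911, -0.267); φ = arcsin(p_z) ≈ -15.47°, λ = atan2(p_y, p_x) ≈ -109.11°.

≈ lat -15°, lon -109°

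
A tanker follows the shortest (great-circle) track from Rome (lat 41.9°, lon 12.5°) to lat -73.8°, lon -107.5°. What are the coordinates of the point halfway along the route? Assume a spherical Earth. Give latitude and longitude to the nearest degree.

≈ lat -24°, lon -9°

Convert each endpoint to a unit vector on the sphere (x = cos φ cos λ, y = cos φ sin λ, z = sin φ).
The central angle between the endpoints is δ = arccos(p₁·p₂) ≈ 2.412 rad (138.2°).
Interpolate at f = 1/2 with slerp weights a = sin((1−f)δ)/sin δ ≈ 1.401, b = sin(fδ)/sin δ ≈ 1.401.
p = a·p₁ + b·p₂ ≈ (0.900, -0.147, -0.410); φ = arcsin(p_z) ≈ -24.18°, λ = atan2(p_y, p_x) ≈ -9.28°.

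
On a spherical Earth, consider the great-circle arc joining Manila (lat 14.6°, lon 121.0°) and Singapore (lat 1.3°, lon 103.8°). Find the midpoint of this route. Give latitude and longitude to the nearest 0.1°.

≈ lat 8.0°, lon 112.3°

Convert each endpoint to a unit vector on the sphere (x = cos φ cos λ, y = cos φ sin λ, z = sin φ).
The central angle between the endpoints is δ = arccos(p₁·p₂) ≈ 0.377 rad (21.6°).
Interpolate at f = 1/2 with slerp weights a = sin((1−f)δ)/sin δ ≈ 0.509, b = sin(fδ)/sin δ ≈ 0.509.
p = a·p₁ + b·p₂ ≈ (-0.375, 0.916, 0.140); φ = arcsin(p_z) ≈ 8.04°, λ = atan2(p_y, p_x) ≈ 112.26°.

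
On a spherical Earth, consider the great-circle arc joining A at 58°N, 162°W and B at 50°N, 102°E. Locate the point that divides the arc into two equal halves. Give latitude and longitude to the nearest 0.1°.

Write both endpoints as unit vectors p₁, p₂ with components (cos φ cos λ, cos φ sin λ, sin φ).
The central angle between the endpoints is δ = arccos(p₁·p₂) ≈ 0.910 rad (52.1°).
Interpolate at f = 1/2 with slerp weights a = sin((1−f)δ)/sin δ ≈ 0.557, b = sin(fδ)/sin δ ≈ 0.557.
p = a·p₁ + b·p₂ ≈ (-0.355, 0.259, 0.898); φ = arcsin(p_z) ≈ 63.95°, λ = atan2(p_y, p_x) ≈ 143.90°.

≈ 63.9°N, 143.9°E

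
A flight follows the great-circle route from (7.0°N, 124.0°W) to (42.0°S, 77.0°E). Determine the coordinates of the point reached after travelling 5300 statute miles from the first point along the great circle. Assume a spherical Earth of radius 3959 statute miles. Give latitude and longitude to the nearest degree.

Convert each endpoint to a unit vector on the sphere (x = cos φ cos λ, y = cos φ sin λ, z = sin φ).
The central angle between the endpoints is δ = arccos(p₁·p₂) ≈ 2.450 rad (140.4°). The total great-circle distance is δ·R ≈ 2.450 × 3959 ≈ 9699 mi, so the target fraction is f = 5300/9699 ≈ 0.546.
Interpolate at f ≈ 0.546 with slerp weights a = sin((1−f)δ)/sin δ ≈ 1.405, b = sin(fδ)/sin δ ≈ 1.526.
p = a·p₁ + b·p₂ ≈ (-0.525, -0.051, -0.850); φ = arcsin(p_z) ≈ -58.18°, λ = atan2(p_y, p_x) ≈ -174.41°.

≈ (58°S, 174°W)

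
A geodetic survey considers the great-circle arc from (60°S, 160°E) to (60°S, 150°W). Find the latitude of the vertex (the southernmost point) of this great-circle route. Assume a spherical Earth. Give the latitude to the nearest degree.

≈ 62°S

The great circle lies in the plane with unit normal n̂ = (p₁ × p₂)/|p₁ × p₂|.
Here n̂_z ≈ +0.464; the vertex latitude is φ_max = arccos|n̂_z| ≈ 62.4°.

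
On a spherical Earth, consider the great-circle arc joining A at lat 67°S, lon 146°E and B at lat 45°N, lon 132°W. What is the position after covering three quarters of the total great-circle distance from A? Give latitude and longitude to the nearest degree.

Convert each endpoint to a unit vector on the sphere (x = cos φ cos λ, y = cos φ sin λ, z = sin φ).
The central angle between the endpoints is δ = arccos(p₁·p₂) ≈ 2.230 rad (127.8°).
Interpolate at f = 3/4 with slerp weights a = sin((1−f)δ)/sin δ ≈ 0.669, b = sin(fδ)/sin δ ≈ 1.258.
p = a·p₁ + b·p₂ ≈ (-0.812, -0.515, 0.274); φ = arcsin(p_z) ≈ 15.89°, λ = atan2(p_y, p_x) ≈ -147.62°.

≈ lat 16°N, lon 148°W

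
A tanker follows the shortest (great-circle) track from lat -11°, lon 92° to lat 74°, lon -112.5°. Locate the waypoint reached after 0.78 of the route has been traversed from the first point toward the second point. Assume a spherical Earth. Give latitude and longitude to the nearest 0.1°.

The haversine formula gives a central angle δ ≈ 2.015 rad (115.4°) between the endpoints.
Interpolate at f = 0.78 with slerp weights a = sin((1−f)δ)/sin δ ≈ 0.475, b = sin(fδ)/sin δ ≈ 1.107.
p = a·p₁ + b·p₂ ≈ (-0.133, 0.184, 0.974); φ = arcsin(p_z) ≈ 76.88°, λ = atan2(p_y, p_x) ≈ 125.89°.

≈ lat 76.9°, lon 125.9°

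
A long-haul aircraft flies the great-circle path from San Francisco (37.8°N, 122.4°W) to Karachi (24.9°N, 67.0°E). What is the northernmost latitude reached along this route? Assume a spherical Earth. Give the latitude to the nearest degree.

The great circle lies in the plane with unit normal n̂ = (p₁ × p₂)/|p₁ × p₂|.
Here n̂_z ≈ -0.131; the vertex latitude is φ_max = arccos|n̂_z| ≈ 82.5°.

≈ 82°N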